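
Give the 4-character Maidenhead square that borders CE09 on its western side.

BE99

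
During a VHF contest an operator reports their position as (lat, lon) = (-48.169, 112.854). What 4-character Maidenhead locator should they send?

OE61

Shift to the Maidenhead origin (180°W, 90°S): lon 292.85, lat 41.83.
Field: lon ⌊292.85/20⌋ = 14 → O; lat ⌊41.83/10⌋ = 4 → E.
Square: lon ⌊12.85/2⌋ = 6; lat ⌊1.83/1⌋ = 1.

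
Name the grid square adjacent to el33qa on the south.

Latitude subsquare a = 0; −1 → -1, wraps to 23 = x, carry into square.
Latitude square 3; −1 → 2.
The longitude characters are unchanged.

EL32qx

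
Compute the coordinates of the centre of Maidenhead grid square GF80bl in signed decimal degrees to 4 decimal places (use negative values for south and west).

-39.5208, -43.8750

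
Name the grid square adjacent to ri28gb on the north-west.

RI28fc

Longitude subsquare g = 6; −1 → 5 = f.
Latitude subsquare b = 1; +1 → 2 = c.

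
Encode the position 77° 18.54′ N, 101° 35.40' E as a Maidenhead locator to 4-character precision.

OQ07

Add 180° to longitude and 90° to latitude: 281.59, 167.31.
Field: 281.59/20 → 14 → O, 167.31/10 → 16 → Q; chars OQ.
Square: 1.59/2 → 0, 7.31/1 → 7; chars 07.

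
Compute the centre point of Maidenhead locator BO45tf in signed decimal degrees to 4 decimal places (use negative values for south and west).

55.2292, -150.3750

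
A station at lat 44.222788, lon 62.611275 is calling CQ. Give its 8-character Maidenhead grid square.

Shift to the Maidenhead origin (180°W, 90°S): lon 242.61128, lat 134.22279.
Field: lon ⌊242.61128/20⌋ = 12 → M; lat ⌊134.22279/10⌋ = 13 → N.
Square: lon ⌊2.61128/2⌋ = 1; lat ⌊4.22279/1⌋ = 4.
Subsquare: lon ⌊0.61128/0.0833333⌋ = 7 → h; lat ⌊0.22279/0.0416667⌋ = 5 → f.
Extended square: lon ⌊0.02794/0.00833333⌋ = 3; lat ⌊0.01445/0.00416667⌋ = 3.

MN14hf33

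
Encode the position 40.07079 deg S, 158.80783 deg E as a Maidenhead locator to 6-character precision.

QE99jw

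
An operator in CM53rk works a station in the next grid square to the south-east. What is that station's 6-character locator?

Longitude subsquare r = 17; +1 → 18 = s.
Latitude subsquare k = 10; −1 → 9 = j.

CM53sj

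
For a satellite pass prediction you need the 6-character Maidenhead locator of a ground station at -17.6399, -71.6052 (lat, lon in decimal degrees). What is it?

Shift to the Maidenhead origin (180°W, 90°S): lon 108.3948, lat 72.3601.
Field (20°×10°, letters A–R): lon ⌊108.3948/20⌋ = 5 → F; lat ⌊72.3601/10⌋ = 7 → H.
Square (2°×1°, digits 0–9): lon ⌊8.3948/2⌋ = 4; lat ⌊2.3601/1⌋ = 2.
Subsquare (5′×2.5′, letters a–x): lon ⌊0.3948/0.0833333⌋ = 4 → e; lat ⌊0.3601/0.0416667⌋ = 8 → i.

FH42ei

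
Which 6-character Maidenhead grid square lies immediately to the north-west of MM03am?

Longitude subsquare a = 0; −1 → -1, wraps to 23 = x, carry into square.
Longitude square 0; −1 → -1, wraps to 9, carry into field.
Longitude field M = 12; −1 → 11 = L.
Latitude subsquare m = 12; +1 → 13 = n.

LM93xn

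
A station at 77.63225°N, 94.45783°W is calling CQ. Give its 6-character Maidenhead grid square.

EQ27sp

Shift to the Maidenhead origin (180°W, 90°S): lon 85.5422, lat 167.6322.
Field (20°×10°, letters A–R): lon ⌊85.5422/20⌋ = 4 → E; lat ⌊167.6322/10⌋ = 16 → Q.
Square (2°×1°, digits 0–9): lon ⌊5.5422/2⌋ = 2; lat ⌊7.6322/1⌋ = 7.
Subsquare (5′×2.5′, letters a–x): lon ⌊1.5422/0.0833333⌋ = 18 → s; lat ⌊0.6322/0.0416667⌋ = 15 → p.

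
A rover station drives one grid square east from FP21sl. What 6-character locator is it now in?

FP21tl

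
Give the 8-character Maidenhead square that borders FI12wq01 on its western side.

FI12vq91

Longitude extended square 0; −1 → -1, wraps to 9, carry into subsquare.
Longitude subsquare w = 22; −1 → 21 = v.
The latitude characters are unchanged.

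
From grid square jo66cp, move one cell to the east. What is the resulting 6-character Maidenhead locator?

JO66dp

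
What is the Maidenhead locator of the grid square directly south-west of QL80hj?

QL80gi

Longitude subsquare h = 7; −1 → 6 = g.
Latitude subsquare j = 9; −1 → 8 = i.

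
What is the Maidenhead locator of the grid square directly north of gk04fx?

GK05fa

Latitude subsquare x = 23; +1 → 24, wraps to 0 = a, carry into square.
Latitude square 4; +1 → 5.
The longitude characters are unchanged.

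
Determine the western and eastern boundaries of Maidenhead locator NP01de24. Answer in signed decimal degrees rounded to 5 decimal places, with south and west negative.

80.26667, 80.27500

Field N=13, P=15: +13·20° lon, +15·10° lat → SW at lon 80°, lat 60°.
Square 0, 1: +0·2° lon, +1·1° lat → SW at lon 80°, lat 61°.
Subsquare d=3, e=4: +3·0.0833333° lon, +4·0.0416667° lat → SW at lon 80.25°, lat 61.1667°.
Extended square 2, 4: +2·0.00833333° lon, +4·0.00416667° lat → SW at lon 80.2667°, lat 61.1833°.
Cell spans 0.00833333° lon × 0.00416667° lat.
west 80.26667, east 80.27500.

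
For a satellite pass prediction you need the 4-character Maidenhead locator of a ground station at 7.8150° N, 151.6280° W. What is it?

BJ47

Offset from 180°W / 90°S: lon 28.37°, lat 97.81°.
Field (20°×10°, letters A–R): lon ⌊28.37/20⌋ = 1 → B; lat ⌊97.81/10⌋ = 9 → J.
Square (2°×1°, digits 0–9): lon ⌊8.37/2⌋ = 4; lat ⌊7.81/1⌋ = 7.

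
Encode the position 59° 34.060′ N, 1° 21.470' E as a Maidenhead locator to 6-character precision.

Shift to the Maidenhead origin (180°W, 90°S): lon 181.3578, lat 149.5677.
Field (20°×10°, letters A–R): 181.3578/20 → 9 → J, 149.5677/10 → 14 → O; chars JO.
Square (2°×1°, digits 0–9): 1.3578/2 → 0, 9.5677/1 → 9; chars 09.
Subsquare (5′×2.5′, letters a–x): 1.3578/0.0833333 → 16 → q, 0.5677/0.0416667 → 13 → n; chars qn.

JO09qn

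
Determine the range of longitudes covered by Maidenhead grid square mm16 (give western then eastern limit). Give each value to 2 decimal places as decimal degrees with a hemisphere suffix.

62.00° E, 64.00° E

Field M=12, M=12: +12·20° lon, +12·10° lat → SW at lon 60°, lat 30°.
Square 1, 6: +1·2° lon, +6·1° lat → SW at lon 62°, lat 36°.
Cell spans 2° lon × 1° lat.
west 62.00° E, east 64.00° E.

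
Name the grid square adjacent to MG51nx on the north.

Latitude subsquare x = 23; +1 → 24, wraps to 0 = a, carry into square.
Latitude square 1; +1 → 2.
The longitude characters are unchanged.

MG52na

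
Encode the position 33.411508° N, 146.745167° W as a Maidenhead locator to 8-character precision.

Shift to the Maidenhead origin (180°W, 90°S): lon 33.25483, lat 123.41151.
Field (20°×10°, letters A–R): lon ⌊33.25483/20⌋ = 1 → B; lat ⌊123.41151/10⌋ = 12 → M.
Square (2°×1°, digits 0–9): lon ⌊13.25483/2⌋ = 6; lat ⌊3.41151/1⌋ = 3.
Subsquare (5′×2.5′, letters a–x): lon ⌊1.25483/0.0833333⌋ = 15 → p; lat ⌊0.41151/0.0416667⌋ = 9 → j.
Extended square (30″×15″, digits 0–9): lon ⌊0.00483/0.00833333⌋ = 0; lat ⌊0.03651/0.00416667⌋ = 8.

BM63pj08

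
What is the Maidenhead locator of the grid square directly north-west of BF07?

Longitude square 0; −1 → -1, wraps to 9, carry into field.
Longitude field B = 1; −1 → 0 = A.
Latitude square 7; +1 → 8.

AF98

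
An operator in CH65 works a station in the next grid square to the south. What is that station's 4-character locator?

Latitude square 5; −1 → 4.
The longitude characters are unchanged.

CH64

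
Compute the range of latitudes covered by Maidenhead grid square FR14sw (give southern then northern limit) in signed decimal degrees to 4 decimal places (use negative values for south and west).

Field F=5, R=17: +5·20° lon, +17·10° lat → SW at lon -80°, lat 80°.
Square 1, 4: +1·2° lon, +4·1° lat → SW at lon -78°, lat 84°.
Subsquare s=18, w=22: +18·0.0833333° lon, +22·0.0416667° lat → SW at lon -76.5°, lat 84.9167°.
Cell spans 0.0833333° lon × 0.0416667° lat.
south 84.9167, north 84.9583.

84.9167, 84.9583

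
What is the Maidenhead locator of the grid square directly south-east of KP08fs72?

KP08fs81

Longitude extended square 7; +1 → 8.
Latitude extended square 2; −1 → 1.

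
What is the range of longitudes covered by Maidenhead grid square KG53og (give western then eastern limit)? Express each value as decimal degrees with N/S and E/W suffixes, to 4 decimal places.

Field K=10, G=6: +10·20° lon, +6·10° lat → SW at lon 20°, lat -30°.
Square 5, 3: +5·2° lon, +3·1° lat → SW at lon 30°, lat -27°.
Subsquare o=14, g=6: +14·0.0833333° lon, +6·0.0416667° lat → SW at lon 31.1667°, lat -26.75°.
Cell spans 0.0833333° lon × 0.0416667° lat.
west 31.1667° E, east 31.2500° E.

31.1667° E, 31.2500° E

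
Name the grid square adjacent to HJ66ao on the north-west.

Longitude subsquare a = 0; −1 → -1, wraps to 23 = x, carry into square.
Longitude square 6; −1 → 5.
Latitude subsquare o = 14; +1 → 15 = p.

HJ56xp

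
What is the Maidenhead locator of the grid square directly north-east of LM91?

Longitude square 9; +1 → 10, wraps to 0, carry into field.
Longitude field L = 11; +1 → 12 = M.
Latitude square 1; +1 → 2.

MM02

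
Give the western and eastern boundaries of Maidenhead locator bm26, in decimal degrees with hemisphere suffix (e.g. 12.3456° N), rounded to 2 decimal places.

Field B=1, M=12: +1·20° lon, +12·10° lat → SW at lon -160°, lat 30°.
Square 2, 6: +2·2° lon, +6·1° lat → SW at lon -156°, lat 36°.
Cell spans 2° lon × 1° lat.
west 156.00° W, east 154.00° W.

156.00° W, 154.00° W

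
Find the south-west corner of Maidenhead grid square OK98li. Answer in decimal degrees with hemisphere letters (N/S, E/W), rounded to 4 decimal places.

18.3333° N, 118.9167° E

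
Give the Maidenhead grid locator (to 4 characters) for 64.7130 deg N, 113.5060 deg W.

DP34

Offset from 180°W / 90°S: lon 66.49°, lat 154.71°.
Field (20°×10°, letters A–R): lon ⌊66.49/20⌋ = 3 → D; lat ⌊154.71/10⌋ = 15 → P.
Square (2°×1°, digits 0–9): lon ⌊6.49/2⌋ = 3; lat ⌊4.71/1⌋ = 4.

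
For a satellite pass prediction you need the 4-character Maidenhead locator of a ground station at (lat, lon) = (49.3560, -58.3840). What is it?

GN09

Add 180° to longitude and 90° to latitude: 121.62, 139.36.
Field: lon ⌊121.62/20⌋ = 6 → G; lat ⌊139.36/10⌋ = 13 → N.
Square: lon ⌊1.62/2⌋ = 0; lat ⌊9.36/1⌋ = 9.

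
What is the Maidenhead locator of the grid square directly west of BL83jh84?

Longitude extended square 8; −1 → 7.
The latitude characters are unchanged.

BL83jh74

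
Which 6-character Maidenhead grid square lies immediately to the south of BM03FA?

BM02fx

Latitude subsquare a = 0; −1 → -1, wraps to 23 = x, carry into square.
Latitude square 3; −1 → 2.
The longitude characters are unchanged.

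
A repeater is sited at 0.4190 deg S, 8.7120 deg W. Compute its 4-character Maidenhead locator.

II59

Add 180° to longitude and 90° to latitude: 171.29, 89.58.
Field: 171.29/20 → 8 → I, 89.58/10 → 8 → I; chars II.
Square: 11.29/2 → 5, 9.58/1 → 9; chars 59.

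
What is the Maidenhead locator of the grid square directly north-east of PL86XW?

Longitude subsquare x = 23; +1 → 24, wraps to 0 = a, carry into square.
Longitude square 8; +1 → 9.
Latitude subsquare w = 22; +1 → 23 = x.

PL96ax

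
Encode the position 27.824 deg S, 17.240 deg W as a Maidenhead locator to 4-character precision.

IG12

Add 180° to longitude and 90° to latitude: 162.76, 62.18.
Field: 162.76/20 → 8 → I, 62.18/10 → 6 → G; chars IG.
Square: 2.76/2 → 1, 2.18/1 → 2; chars 12.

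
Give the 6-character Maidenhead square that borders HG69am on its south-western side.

Longitude subsquare a = 0; −1 → -1, wraps to 23 = x, carry into square.
Longitude square 6; −1 → 5.
Latitude subsquare m = 12; −1 → 11 = l.

HG59xl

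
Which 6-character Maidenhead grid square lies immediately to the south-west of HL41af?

Longitude subsquare a = 0; −1 → -1, wraps to 23 = x, carry into square.
Longitude square 4; −1 → 3.
Latitude subsquare f = 5; −1 → 4 = e.

HL31xe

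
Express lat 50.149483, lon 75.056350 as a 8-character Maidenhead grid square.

MO70md65

Offset from 180°W / 90°S: lon 255.05635°, lat 140.14948°.
Field (20°×10°, letters A–R): lon ⌊255.05635/20⌋ = 12 → M; lat ⌊140.14948/10⌋ = 14 → O.
Square (2°×1°, digits 0–9): lon ⌊15.05635/2⌋ = 7; lat ⌊0.14948/1⌋ = 0.
Subsquare (5′×2.5′, letters a–x): lon ⌊1.05635/0.0833333⌋ = 12 → m; lat ⌊0.14948/0.0416667⌋ = 3 → d.
Extended square (30″×15″, digits 0–9): lon ⌊0.05635/0.00833333⌋ = 6; lat ⌊0.02448/0.00416667⌋ = 5.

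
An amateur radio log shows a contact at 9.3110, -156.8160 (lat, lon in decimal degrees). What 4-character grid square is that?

Add 180° to longitude and 90° to latitude: 23.18, 99.31.
Field: 23.18/20 → 1 → B, 99.31/10 → 9 → J; chars BJ.
Square: 3.18/2 → 1, 9.31/1 → 9; chars 19.

BJ19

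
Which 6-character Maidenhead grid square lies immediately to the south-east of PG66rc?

Longitude subsquare r = 17; +1 → 18 = s.
Latitude subsquare c = 2; −1 → 1 = b.

PG66sb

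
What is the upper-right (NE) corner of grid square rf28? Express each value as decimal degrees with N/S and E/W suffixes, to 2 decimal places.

Field R=17, F=5: +17·20° lon, +5·10° lat → SW at lon 160°, lat -40°.
Square 2, 8: +2·2° lon, +8·1° lat → SW at lon 164°, lat -32°.
Cell spans 2° lon × 1° lat. NE corner is SW corner plus one full cell.
latitude 31.00° S, longitude 166.00° E.

31.00° S, 166.00° E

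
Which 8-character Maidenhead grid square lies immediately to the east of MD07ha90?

MD07ia00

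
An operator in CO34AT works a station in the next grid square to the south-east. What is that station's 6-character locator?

CO34bs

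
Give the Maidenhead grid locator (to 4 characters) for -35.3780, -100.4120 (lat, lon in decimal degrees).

Add 180° to longitude and 90° to latitude: 79.59, 54.62.
Field: lon ⌊79.59/20⌋ = 3 → D; lat ⌊54.62/10⌋ = 5 → F.
Square: lon ⌊19.59/2⌋ = 9; lat ⌊4.62/1⌋ = 4.

DF94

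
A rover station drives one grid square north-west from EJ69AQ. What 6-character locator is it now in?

EJ59xr

Longitude subsquare a = 0; −1 → -1, wraps to 23 = x, carry into square.
Longitude square 6; −1 → 5.
Latitude subsquare q = 16; +1 → 17 = r.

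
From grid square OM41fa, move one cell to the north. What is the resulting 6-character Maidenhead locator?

Latitude subsquare a = 0; +1 → 1 = b.
The longitude characters are unchanged.

OM41fb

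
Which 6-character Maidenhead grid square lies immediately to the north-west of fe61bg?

FE61ah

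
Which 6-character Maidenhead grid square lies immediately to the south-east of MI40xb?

MI50aa

Longitude subsquare x = 23; +1 → 24, wraps to 0 = a, carry into square.
Longitude square 4; +1 → 5.
Latitude subsquare b = 1; −1 → 0 = a.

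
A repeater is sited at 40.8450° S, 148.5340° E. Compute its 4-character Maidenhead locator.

Offset from 180°W / 90°S: lon 328.53°, lat 49.16°.
Field: 328.53/20 → 16 → Q, 49.16/10 → 4 → E; chars QE.
Square: 8.53/2 → 4, 9.16/1 → 9; chars 49.

QE49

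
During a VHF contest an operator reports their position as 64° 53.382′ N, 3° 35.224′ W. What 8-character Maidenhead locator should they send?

IP84ev93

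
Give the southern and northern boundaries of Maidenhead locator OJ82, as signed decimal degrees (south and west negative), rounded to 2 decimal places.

Field O=14, J=9: +14·20° lon, +9·10° lat → SW at lon 100°, lat 0°.
Square 8, 2: +8·2° lon, +2·1° lat → SW at lon 116°, lat 2°.
Cell spans 2° lon × 1° lat.
south 2.00, north 3.00.

2.00, 3.00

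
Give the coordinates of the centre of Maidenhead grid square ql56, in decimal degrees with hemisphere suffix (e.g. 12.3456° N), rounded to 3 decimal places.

Field Q=16, L=11: +16·20° lon, +11·10° lat → SW at lon 140°, lat 20°.
Square 5, 6: +5·2° lon, +6·1° lat → SW at lon 150°, lat 26°.
Cell spans 2° lon × 1° lat. Centre is SW corner plus half of each.
latitude 26.500° N, longitude 151.000° E.

26.500° N, 151.000° E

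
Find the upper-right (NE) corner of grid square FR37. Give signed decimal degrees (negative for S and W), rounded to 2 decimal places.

88.00, -72.00

Field F=5, R=17: +5·20° lon, +17·10° lat → SW at lon -80°, lat 80°.
Square 3, 7: +3·2° lon, +7·1° lat → SW at lon -74°, lat 87°.
Cell spans 2° lon × 1° lat. NE corner is SW corner plus one full cell.
latitude 88.00, longitude -72.00.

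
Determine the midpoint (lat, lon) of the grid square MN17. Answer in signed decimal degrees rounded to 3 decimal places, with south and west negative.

47.500, 63.000

Field M=12, N=13: +12·20° lon, +13·10° lat → SW at lon 60°, lat 40°.
Square 1, 7: +1·2° lon, +7·1° lat → SW at lon 62°, lat 47°.
Cell spans 2° lon × 1° lat. Centre is SW corner plus half of each.
latitude 47.500, longitude 63.000.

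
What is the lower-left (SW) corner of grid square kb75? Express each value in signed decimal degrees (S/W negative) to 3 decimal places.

Field K=10, B=1: +10·20° lon, +1·10° lat → SW at lon 20°, lat -80°.
Square 7, 5: +7·2° lon, +5·1° lat → SW at lon 34°, lat -75°.
latitude -75.000, longitude 34.000.

-75.000, 34.000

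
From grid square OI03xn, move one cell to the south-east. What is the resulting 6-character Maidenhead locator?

Longitude subsquare x = 23; +1 → 24, wraps to 0 = a, carry into square.
Longitude square 0; +1 → 1.
Latitude subsquare n = 13; −1 → 12 = m.

OI13am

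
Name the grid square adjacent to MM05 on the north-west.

Longitude square 0; −1 → -1, wraps to 9, carry into field.
Longitude field M = 12; −1 → 11 = L.
Latitude square 5; +1 → 6.

LM96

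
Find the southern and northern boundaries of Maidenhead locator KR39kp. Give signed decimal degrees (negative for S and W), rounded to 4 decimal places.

89.6250, 89.6667

Field K=10, R=17: +10·20° lon, +17·10° lat → SW at lon 20°, lat 80°.
Square 3, 9: +3·2° lon, +9·1° lat → SW at lon 26°, lat 89°.
Subsquare k=10, p=15: +10·0.0833333° lon, +15·0.0416667° lat → SW at lon 26.8333°, lat 89.625°.
Cell spans 0.0833333° lon × 0.0416667° lat.
south 89.6250, north 89.6667.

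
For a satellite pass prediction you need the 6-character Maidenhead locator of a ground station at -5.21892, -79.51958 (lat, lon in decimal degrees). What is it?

FI04fs

Add 180° to longitude and 90° to latitude: 100.4804, 84.7811.
Field: 100.4804/20 → 5 → F, 84.7811/10 → 8 → I; chars FI.
Square: 0.4804/2 → 0, 4.7811/1 → 4; chars 04.
Subsquare: 0.4804/0.0833333 → 5 → f, 0.7811/0.0416667 → 18 → s; chars fs.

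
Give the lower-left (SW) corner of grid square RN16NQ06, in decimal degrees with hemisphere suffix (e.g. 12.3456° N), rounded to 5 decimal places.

Field R=17, N=13: +17·20° lon, +13·10° lat → SW at lon 160°, lat 40°.
Square 1, 6: +1·2° lon, +6·1° lat → SW at lon 162°, lat 46°.
Subsquare n=13, q=16: +13·0.0833333° lon, +16·0.0416667° lat → SW at lon 163.083°, lat 46.6667°.
Extended square 0, 6: +0·0.00833333° lon, +6·0.00416667° lat → SW at lon 163.083°, lat 46.6917°.
latitude 46.69167° N, longitude 163.08333° E.

46.69167° N, 163.08333° E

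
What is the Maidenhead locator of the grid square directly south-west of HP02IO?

Longitude subsquare i = 8; −1 → 7 = h.
Latitude subsquare o = 14; −1 → 13 = n.

HP02hn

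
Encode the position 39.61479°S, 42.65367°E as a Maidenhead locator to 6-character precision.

LF10hj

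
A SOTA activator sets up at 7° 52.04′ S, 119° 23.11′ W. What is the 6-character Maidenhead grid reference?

Offset from 180°W / 90°S: lon 60.6148°, lat 82.1327°.
Field: lon ⌊60.6148/20⌋ = 3 → D; lat ⌊82.1327/10⌋ = 8 → I.
Square: lon ⌊0.6148/2⌋ = 0; lat ⌊2.1327/1⌋ = 2.
Subsquare: lon ⌊0.6148/0.0833333⌋ = 7 → h; lat ⌊0.1327/0.0416667⌋ = 3 → d.

DI02hd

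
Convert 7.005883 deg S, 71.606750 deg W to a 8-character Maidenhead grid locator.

FI42ex78

Shift to the Maidenhead origin (180°W, 90°S): lon 108.39325, lat 82.99412.
Field: 108.39325/20 → 5 → F, 82.99412/10 → 8 → I; chars FI.
Square: 8.39325/2 → 4, 2.99412/1 → 2; chars 42.
Subsquare: 0.39325/0.0833333 → 4 → e, 0.99412/0.0416667 → 23 → x; chars ex.
Extended square: 0.05992/0.00833333 → 7, 0.03578/0.00416667 → 8; chars 78.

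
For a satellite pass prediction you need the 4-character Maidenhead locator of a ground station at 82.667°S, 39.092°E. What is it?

Add 180° to longitude and 90° to latitude: 219.09, 7.33.
Field (20°×10°, letters A–R): 219.09/20 → 10 → K, 7.33/10 → 0 → A; chars KA.
Square (2°×1°, digits 0–9): 19.09/2 → 9, 7.33/1 → 7; chars 97.

KA97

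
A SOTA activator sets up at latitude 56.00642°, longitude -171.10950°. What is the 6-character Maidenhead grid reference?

AO46ka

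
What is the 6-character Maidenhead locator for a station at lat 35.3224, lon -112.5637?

Offset from 180°W / 90°S: lon 67.4363°, lat 125.3224°.
Field: lon ⌊67.4363/20⌋ = 3 → D; lat ⌊125.3224/10⌋ = 12 → M.
Square: lon ⌊7.4363/2⌋ = 3; lat ⌊5.3224/1⌋ = 5.
Subsquare: lon ⌊1.4363/0.0833333⌋ = 17 → r; lat ⌊0.3224/0.0416667⌋ = 7 → h.

DM35rh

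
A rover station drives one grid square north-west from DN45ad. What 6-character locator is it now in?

DN35xe

Longitude subsquare a = 0; −1 → -1, wraps to 23 = x, carry into square.
Longitude square 4; −1 → 3.
Latitude subsquare d = 3; +1 → 4 = e.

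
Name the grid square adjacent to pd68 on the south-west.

PD57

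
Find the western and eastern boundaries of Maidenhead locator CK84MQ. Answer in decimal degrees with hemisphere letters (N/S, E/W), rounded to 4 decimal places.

Field C=2, K=10: +2·20° lon, +10·10° lat → SW at lon -140°, lat 10°.
Square 8, 4: +8·2° lon, +4·1° lat → SW at lon -124°, lat 14°.
Subsquare m=12, q=16: +12·0.0833333° lon, +16·0.0416667° lat → SW at lon -123°, lat 14.6667°.
Cell spans 0.0833333° lon × 0.0416667° lat.
west 123.0000° W, east 122.9167° W.

123.0000° W, 122.9167° W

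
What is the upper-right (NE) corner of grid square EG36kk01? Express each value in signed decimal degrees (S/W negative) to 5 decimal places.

Field E=4, G=6: +4·20° lon, +6·10° lat → SW at lon -100°, lat -30°.
Square 3, 6: +3·2° lon, +6·1° lat → SW at lon -94°, lat -24°.
Subsquare k=10, k=10: +10·0.0833333° lon, +10·0.0416667° lat → SW at lon -93.1667°, lat -23.5833°.
Extended square 0, 1: +0·0.00833333° lon, +1·0.00416667° lat → SW at lon -93.1667°, lat -23.5792°.
Cell spans 0.00833333° lon × 0.00416667° lat. NE corner is SW corner plus one full cell.
latitude -23.57500, longitude -93.15833.

-23.57500, -93.15833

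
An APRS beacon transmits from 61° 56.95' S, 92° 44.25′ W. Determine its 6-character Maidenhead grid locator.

Offset from 180°W / 90°S: lon 87.2625°, lat 28.0508°.
Field: 87.2625/20 → 4 → E, 28.0508/10 → 2 → C; chars EC.
Square: 7.2625/2 → 3, 8.0508/1 → 8; chars 38.
Subsquare: 1.2625/0.0833333 → 15 → p, 0.0508/0.0416667 → 1 → b; chars pb.

EC38pb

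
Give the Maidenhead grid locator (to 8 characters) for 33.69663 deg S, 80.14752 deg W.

Add 180° to longitude and 90° to latitude: 99.85248, 56.30337.
Field: 99.85248/20 → 4 → E, 56.30337/10 → 5 → F; chars EF.
Square: 19.85248/2 → 9, 6.30337/1 → 6; chars 96.
Subsquare: 1.85248/0.0833333 → 22 → w, 0.30337/0.0416667 → 7 → h; chars wh.
Extended square: 0.01915/0.00833333 → 2, 0.01170/0.00416667 → 2; chars 22.

EF96wh22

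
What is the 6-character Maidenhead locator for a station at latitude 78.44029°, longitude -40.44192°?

Shift to the Maidenhead origin (180°W, 90°S): lon 139.5581, lat 168.4403.
Field: 139.5581/20 → 6 → G, 168.4403/10 → 16 → Q; chars GQ.
Square: 19.5581/2 → 9, 8.4403/1 → 8; chars 98.
Subsquare: 1.5581/0.0833333 → 18 → s, 0.4403/0.0416667 → 10 → k; chars sk.

GQ98sk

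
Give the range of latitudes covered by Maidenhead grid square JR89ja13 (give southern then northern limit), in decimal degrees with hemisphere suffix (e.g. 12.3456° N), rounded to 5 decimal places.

Field J=9, R=17: +9·20° lon, +17·10° lat → SW at lon 0°, lat 80°.
Square 8, 9: +8·2° lon, +9·1° lat → SW at lon 16°, lat 89°.
Subsquare j=9, a=0: +9·0.0833333° lon, +0·0.0416667° lat → SW at lon 16.75°, lat 89°.
Extended square 1, 3: +1·0.00833333° lon, +3·0.00416667° lat → SW at lon 16.7583°, lat 89.0125°.
Cell spans 0.00833333° lon × 0.00416667° lat.
south 89.01250° N, north 89.01667° N.

89.01250° N, 89.01667° N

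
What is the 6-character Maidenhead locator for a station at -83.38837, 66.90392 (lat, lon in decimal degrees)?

MA36ko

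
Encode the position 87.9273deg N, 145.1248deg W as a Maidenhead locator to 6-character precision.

Offset from 180°W / 90°S: lon 34.8752°, lat 177.9273°.
Field: 34.8752/20 → 1 → B, 177.9273/10 → 17 → R; chars BR.
Square: 14.8752/2 → 7, 7.9273/1 → 7; chars 77.
Subsquare: 0.8752/0.0833333 → 10 → k, 0.9273/0.0416667 → 22 → w; chars kw.

BR77kw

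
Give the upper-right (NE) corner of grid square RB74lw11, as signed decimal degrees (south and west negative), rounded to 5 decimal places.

-75.07500, 174.93333

Field R=17, B=1: +17·20° lon, +1·10° lat → SW at lon 160°, lat -80°.
Square 7, 4: +7·2° lon, +4·1° lat → SW at lon 174°, lat -76°.
Subsquare l=11, w=22: +11·0.0833333° lon, +22·0.0416667° lat → SW at lon 174.917°, lat -75.0833°.
Extended square 1, 1: +1·0.00833333° lon, +1·0.00416667° lat → SW at lon 174.925°, lat -75.0792°.
Cell spans 0.00833333° lon × 0.00416667° lat. NE corner is SW corner plus one full cell.
latitude -75.07500, longitude 174.93333.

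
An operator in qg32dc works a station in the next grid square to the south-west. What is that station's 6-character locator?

QG32cb

Longitude subsquare d = 3; −1 → 2 = c.
Latitude subsquare c = 2; −1 → 1 = b.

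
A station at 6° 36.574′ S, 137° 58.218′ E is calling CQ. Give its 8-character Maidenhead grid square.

PI83xj63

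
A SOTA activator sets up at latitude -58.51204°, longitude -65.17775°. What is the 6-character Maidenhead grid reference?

Add 180° to longitude and 90° to latitude: 114.8222, 31.4880.
Field: 114.8222/20 → 5 → F, 31.4880/10 → 3 → D; chars FD.
Square: 14.8222/2 → 7, 1.4880/1 → 1; chars 71.
Subsquare: 0.8222/0.0833333 → 9 → j, 0.4880/0.0416667 → 11 → l; chars jl.

FD71jl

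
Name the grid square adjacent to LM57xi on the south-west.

LM57wh

Longitude subsquare x = 23; −1 → 22 = w.
Latitude subsquare i = 8; −1 → 7 = h.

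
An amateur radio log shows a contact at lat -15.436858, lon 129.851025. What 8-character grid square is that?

PH44wn25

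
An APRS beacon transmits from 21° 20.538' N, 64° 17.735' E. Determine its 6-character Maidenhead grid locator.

ML21di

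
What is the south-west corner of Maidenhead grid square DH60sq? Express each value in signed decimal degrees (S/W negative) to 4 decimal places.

-19.3333, -106.5000

Field D=3, H=7: +3·20° lon, +7·10° lat → SW at lon -120°, lat -20°.
Square 6, 0: +6·2° lon, +0·1° lat → SW at lon -108°, lat -20°.
Subsquare s=18, q=16: +18·0.0833333° lon, +16·0.0416667° lat → SW at lon -106.5°, lat -19.3333°.
latitude -19.3333, longitude -106.5000.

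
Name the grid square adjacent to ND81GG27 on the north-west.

ND81gg18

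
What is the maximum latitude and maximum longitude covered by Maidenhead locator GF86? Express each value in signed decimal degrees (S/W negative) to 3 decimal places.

-33.000, -42.000

Field G=6, F=5: +6·20° lon, +5·10° lat → SW at lon -60°, lat -40°.
Square 8, 6: +8·2° lon, +6·1° lat → SW at lon -44°, lat -34°.
Cell spans 2° lon × 1° lat. NE corner is SW corner plus one full cell.
latitude -33.000, longitude -42.000.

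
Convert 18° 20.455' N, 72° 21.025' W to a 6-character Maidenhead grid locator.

Shift to the Maidenhead origin (180°W, 90°S): lon 107.6496, lat 108.3409.
Field: lon ⌊107.6496/20⌋ = 5 → F; lat ⌊108.3409/10⌋ = 10 → K.
Square: lon ⌊7.6496/2⌋ = 3; lat ⌊8.3409/1⌋ = 8.
Subsquare: lon ⌊1.6496/0.0833333⌋ = 19 → t; lat ⌊0.3409/0.0416667⌋ = 8 → i.

FK38ti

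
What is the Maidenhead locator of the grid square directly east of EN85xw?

Longitude subsquare x = 23; +1 → 24, wraps to 0 = a, carry into square.
Longitude square 8; +1 → 9.
The latitude characters are unchanged.

EN95aw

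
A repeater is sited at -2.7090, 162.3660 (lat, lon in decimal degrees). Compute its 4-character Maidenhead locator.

RI17

Add 180° to longitude and 90° to latitude: 342.37, 87.29.
Field: lon ⌊342.37/20⌋ = 17 → R; lat ⌊87.29/10⌋ = 8 → I.
Square: lon ⌊2.37/2⌋ = 1; lat ⌊7.29/1⌋ = 7.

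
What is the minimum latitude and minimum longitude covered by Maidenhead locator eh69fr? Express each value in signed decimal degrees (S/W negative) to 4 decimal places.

-10.2917, -87.5833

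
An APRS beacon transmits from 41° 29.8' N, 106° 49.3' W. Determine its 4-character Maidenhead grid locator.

DN61

Shift to the Maidenhead origin (180°W, 90°S): lon 73.18, lat 131.50.
Field: 73.18/20 → 3 → D, 131.50/10 → 13 → N; chars DN.
Square: 13.18/2 → 6, 1.50/1 → 1; chars 61.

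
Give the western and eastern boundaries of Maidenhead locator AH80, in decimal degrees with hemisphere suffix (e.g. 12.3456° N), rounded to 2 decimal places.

164.00° W, 162.00° W

Field A=0, H=7: +0·20° lon, +7·10° lat → SW at lon -180°, lat -20°.
Square 8, 0: +8·2° lon, +0·1° lat → SW at lon -164°, lat -20°.
Cell spans 2° lon × 1° lat.
west 164.00° W, east 162.00° W.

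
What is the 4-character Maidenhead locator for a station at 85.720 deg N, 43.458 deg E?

LR15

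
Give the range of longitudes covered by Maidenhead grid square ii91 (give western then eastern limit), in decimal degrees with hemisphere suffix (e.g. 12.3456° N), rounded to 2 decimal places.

2.00° W, 0.00° E

Field I=8, I=8: +8·20° lon, +8·10° lat → SW at lon -20°, lat -10°.
Square 9, 1: +9·2° lon, +1·1° lat → SW at lon -2°, lat -9°.
Cell spans 2° lon × 1° lat.
west 2.00° W, east 0.00° E.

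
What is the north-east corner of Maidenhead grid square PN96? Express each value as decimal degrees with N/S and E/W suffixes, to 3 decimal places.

47.000° N, 140.000° E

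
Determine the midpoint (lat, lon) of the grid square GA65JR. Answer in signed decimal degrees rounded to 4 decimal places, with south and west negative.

-84.2708, -47.2083

Field G=6, A=0: +6·20° lon, +0·10° lat → SW at lon -60°, lat -90°.
Square 6, 5: +6·2° lon, +5·1° lat → SW at lon -48°, lat -85°.
Subsquare j=9, r=17: +9·0.0833333° lon, +17·0.0416667° lat → SW at lon -47.25°, lat -84.2917°.
Cell spans 0.0833333° lon × 0.0416667° lat. Centre is SW corner plus half of each.
latitude -84.2708, longitude -47.2083.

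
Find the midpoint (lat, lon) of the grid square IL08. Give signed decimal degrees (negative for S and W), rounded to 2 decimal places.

Field I=8, L=11: +8·20° lon, +11·10° lat → SW at lon -20°, lat 20°.
Square 0, 8: +0·2° lon, +8·1° lat → SW at lon -20°, lat 28°.
Cell spans 2° lon × 1° lat. Centre is SW corner plus half of each.
latitude 28.50, longitude -19.00.

28.50, -19.00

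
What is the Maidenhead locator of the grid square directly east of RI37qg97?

Longitude extended square 9; +1 → 10, wraps to 0, carry into subsquare.
Longitude subsquare q = 16; +1 → 17 = r.
The latitude characters are unchanged.

RI37rg07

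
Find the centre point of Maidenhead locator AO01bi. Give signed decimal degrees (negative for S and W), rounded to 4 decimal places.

Field A=0, O=14: +0·20° lon, +14·10° lat → SW at lon -180°, lat 50°.
Square 0, 1: +0·2° lon, +1·1° lat → SW at lon -180°, lat 51°.
Subsquare b=1, i=8: +1·0.0833333° lon, +8·0.0416667° lat → SW at lon -179.917°, lat 51.3333°.
Cell spans 0.0833333° lon × 0.0416667° lat. Centre is SW corner plus half of each.
latitude 51.3542, longitude -179.8750.

51.3542, -179.8750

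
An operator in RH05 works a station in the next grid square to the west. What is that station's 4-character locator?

QH95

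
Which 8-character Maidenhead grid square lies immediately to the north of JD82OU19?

Latitude extended square 9; +1 → 10, wraps to 0, carry into subsquare.
Latitude subsquare u = 20; +1 → 21 = v.
The longitude characters are unchanged.

JD82ov10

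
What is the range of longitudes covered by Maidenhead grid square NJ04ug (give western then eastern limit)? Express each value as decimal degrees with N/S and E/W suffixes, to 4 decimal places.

Field N=13, J=9: +13·20° lon, +9·10° lat → SW at lon 80°, lat 0°.
Square 0, 4: +0·2° lon, +4·1° lat → SW at lon 80°, lat 4°.
Subsquare u=20, g=6: +20·0.0833333° lon, +6·0.0416667° lat → SW at lon 81.6667°, lat 4.25°.
Cell spans 0.0833333° lon × 0.0416667° lat.
west 81.6667° E, east 81.7500° E.

81.6667° E, 81.7500° E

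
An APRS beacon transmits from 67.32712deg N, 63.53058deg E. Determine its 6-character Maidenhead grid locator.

MP17sh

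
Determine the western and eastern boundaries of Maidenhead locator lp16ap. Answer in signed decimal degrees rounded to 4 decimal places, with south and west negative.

42.0000, 42.0833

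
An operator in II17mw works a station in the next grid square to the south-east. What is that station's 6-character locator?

II17nv

Longitude subsquare m = 12; +1 → 13 = n.
Latitude subsquare w = 22; −1 → 21 = v.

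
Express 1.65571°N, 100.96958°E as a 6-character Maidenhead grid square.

OJ01lp

Shift to the Maidenhead origin (180°W, 90°S): lon 280.9696, lat 91.6557.
Field: lon ⌊280.9696/20⌋ = 14 → O; lat ⌊91.6557/10⌋ = 9 → J.
Square: lon ⌊0.9696/2⌋ = 0; lat ⌊1.6557/1⌋ = 1.
Subsquare: lon ⌊0.9696/0.0833333⌋ = 11 → l; lat ⌊0.6557/0.0416667⌋ = 15 → p.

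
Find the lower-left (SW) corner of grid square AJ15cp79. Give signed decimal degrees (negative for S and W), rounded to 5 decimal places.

Field A=0, J=9: +0·20° lon, +9·10° lat → SW at lon -180°, lat 0°.
Square 1, 5: +1·2° lon, +5·1° lat → SW at lon -178°, lat 5°.
Subsquare c=2, p=15: +2·0.0833333° lon, +15·0.0416667° lat → SW at lon -177.833°, lat 5.625°.
Extended square 7, 9: +7·0.00833333° lon, +9·0.00416667° lat → SW at lon -177.775°, lat 5.6625°.
latitude 5.66250, longitude -177.77500.

5.66250, -177.77500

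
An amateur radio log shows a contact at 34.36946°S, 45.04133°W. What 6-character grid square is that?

Shift to the Maidenhead origin (180°W, 90°S): lon 134.9587, lat 55.6305.
Field: 134.9587/20 → 6 → G, 55.6305/10 → 5 → F; chars GF.
Square: 14.9587/2 → 7, 5.6305/1 → 5; chars 75.
Subsquare: 0.9587/0.0833333 → 11 → l, 0.6305/0.0416667 → 15 → p; chars lp.

GF75lp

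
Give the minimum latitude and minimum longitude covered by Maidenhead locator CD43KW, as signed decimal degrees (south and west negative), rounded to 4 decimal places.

-56.0833, -131.1667

Field C=2, D=3: +2·20° lon, +3·10° lat → SW at lon -140°, lat -60°.
Square 4, 3: +4·2° lon, +3·1° lat → SW at lon -132°, lat -57°.
Subsquare k=10, w=22: +10·0.0833333° lon, +22·0.0416667° lat → SW at lon -131.167°, lat -56.0833°.
latitude -56.0833, longitude -131.1667.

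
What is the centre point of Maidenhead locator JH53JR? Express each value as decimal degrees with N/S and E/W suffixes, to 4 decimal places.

Field J=9, H=7: +9·20° lon, +7·10° lat → SW at lon 0°, lat -20°.
Square 5, 3: +5·2° lon, +3·1° lat → SW at lon 10°, lat -17°.
Subsquare j=9, r=17: +9·0.0833333° lon, +17·0.0416667° lat → SW at lon 10.75°, lat -16.2917°.
Cell spans 0.0833333° lon × 0.0416667° lat. Centre is SW corner plus half of each.
latitude 16.2708° S, longitude 10.7917° E.

16.2708° S, 10.7917° E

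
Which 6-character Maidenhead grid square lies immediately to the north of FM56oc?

FM56od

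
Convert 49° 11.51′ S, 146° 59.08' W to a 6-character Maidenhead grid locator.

Add 180° to longitude and 90° to latitude: 33.0153, 40.8082.
Field: lon ⌊33.0153/20⌋ = 1 → B; lat ⌊40.8082/10⌋ = 4 → E.
Square: lon ⌊13.0153/2⌋ = 6; lat ⌊0.8082/1⌋ = 0.
Subsquare: lon ⌊1.0153/0.0833333⌋ = 12 → m; lat ⌊0.8082/0.0416667⌋ = 19 → t.

BE60mt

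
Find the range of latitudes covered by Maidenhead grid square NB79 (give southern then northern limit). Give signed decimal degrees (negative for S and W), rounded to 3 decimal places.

Field N=13, B=1: +13·20° lon, +1·10° lat → SW at lon 80°, lat -80°.
Square 7, 9: +7·2° lon, +9·1° lat → SW at lon 94°, lat -71°.
Cell spans 2° lon × 1° lat.
south -71.000, north -70.000.

-71.000, -70.000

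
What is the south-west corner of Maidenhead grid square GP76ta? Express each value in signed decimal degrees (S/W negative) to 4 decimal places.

66.0000, -44.4167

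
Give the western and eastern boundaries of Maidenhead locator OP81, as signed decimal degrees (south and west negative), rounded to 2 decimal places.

116.00, 118.00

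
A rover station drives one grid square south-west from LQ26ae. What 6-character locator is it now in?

LQ16xd

Longitude subsquare a = 0; −1 → -1, wraps to 23 = x, carry into square.
Longitude square 2; −1 → 1.
Latitude subsquare e = 4; −1 → 3 = d.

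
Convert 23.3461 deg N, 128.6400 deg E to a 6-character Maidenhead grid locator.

PL43hi

Shift to the Maidenhead origin (180°W, 90°S): lon 308.6400, lat 113.3461.
Field: lon ⌊308.6400/20⌋ = 15 → P; lat ⌊113.3461/10⌋ = 11 → L.
Square: lon ⌊8.6400/2⌋ = 4; lat ⌊3.3461/1⌋ = 3.
Subsquare: lon ⌊0.6400/0.0833333⌋ = 7 → h; lat ⌊0.3461/0.0416667⌋ = 8 → i.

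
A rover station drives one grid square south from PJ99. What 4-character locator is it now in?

PJ98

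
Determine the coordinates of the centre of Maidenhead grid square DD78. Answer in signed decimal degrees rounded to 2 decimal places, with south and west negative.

Field D=3, D=3: +3·20° lon, +3·10° lat → SW at lon -120°, lat -60°.
Square 7, 8: +7·2° lon, +8·1° lat → SW at lon -106°, lat -52°.
Cell spans 2° lon × 1° lat. Centre is SW corner plus half of each.
latitude -51.50, longitude -105.00.

-51.50, -105.00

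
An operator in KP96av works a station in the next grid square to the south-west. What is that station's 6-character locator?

KP86xu

Longitude subsquare a = 0; −1 → -1, wraps to 23 = x, carry into square.
Longitude square 9; −1 → 8.
Latitude subsquare v = 21; −1 → 20 = u.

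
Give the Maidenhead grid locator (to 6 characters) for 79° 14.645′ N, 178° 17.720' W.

AQ09uf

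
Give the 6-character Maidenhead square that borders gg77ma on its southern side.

Latitude subsquare a = 0; −1 → -1, wraps to 23 = x, carry into square.
Latitude square 7; −1 → 6.
The longitude characters are unchanged.

GG76mx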